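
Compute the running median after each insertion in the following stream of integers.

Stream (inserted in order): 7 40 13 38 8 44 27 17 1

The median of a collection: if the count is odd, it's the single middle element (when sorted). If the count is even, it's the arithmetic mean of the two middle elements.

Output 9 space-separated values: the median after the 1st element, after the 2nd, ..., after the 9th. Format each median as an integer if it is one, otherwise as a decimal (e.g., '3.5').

Step 1: insert 7 -> lo=[7] (size 1, max 7) hi=[] (size 0) -> median=7
Step 2: insert 40 -> lo=[7] (size 1, max 7) hi=[40] (size 1, min 40) -> median=23.5
Step 3: insert 13 -> lo=[7, 13] (size 2, max 13) hi=[40] (size 1, min 40) -> median=13
Step 4: insert 38 -> lo=[7, 13] (size 2, max 13) hi=[38, 40] (size 2, min 38) -> median=25.5
Step 5: insert 8 -> lo=[7, 8, 13] (size 3, max 13) hi=[38, 40] (size 2, min 38) -> median=13
Step 6: insert 44 -> lo=[7, 8, 13] (size 3, max 13) hi=[38, 40, 44] (size 3, min 38) -> median=25.5
Step 7: insert 27 -> lo=[7, 8, 13, 27] (size 4, max 27) hi=[38, 40, 44] (size 3, min 38) -> median=27
Step 8: insert 17 -> lo=[7, 8, 13, 17] (size 4, max 17) hi=[27, 38, 40, 44] (size 4, min 27) -> median=22
Step 9: insert 1 -> lo=[1, 7, 8, 13, 17] (size 5, max 17) hi=[27, 38, 40, 44] (size 4, min 27) -> median=17

Answer: 7 23.5 13 25.5 13 25.5 27 22 17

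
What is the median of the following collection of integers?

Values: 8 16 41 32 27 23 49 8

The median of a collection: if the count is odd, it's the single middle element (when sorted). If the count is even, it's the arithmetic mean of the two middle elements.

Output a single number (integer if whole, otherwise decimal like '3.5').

Answer: 25

Derivation:
Step 1: insert 8 -> lo=[8] (size 1, max 8) hi=[] (size 0) -> median=8
Step 2: insert 16 -> lo=[8] (size 1, max 8) hi=[16] (size 1, min 16) -> median=12
Step 3: insert 41 -> lo=[8, 16] (size 2, max 16) hi=[41] (size 1, min 41) -> median=16
Step 4: insert 32 -> lo=[8, 16] (size 2, max 16) hi=[32, 41] (size 2, min 32) -> median=24
Step 5: insert 27 -> lo=[8, 16, 27] (size 3, max 27) hi=[32, 41] (size 2, min 32) -> median=27
Step 6: insert 23 -> lo=[8, 16, 23] (size 3, max 23) hi=[27, 32, 41] (size 3, min 27) -> median=25
Step 7: insert 49 -> lo=[8, 16, 23, 27] (size 4, max 27) hi=[32, 41, 49] (size 3, min 32) -> median=27
Step 8: insert 8 -> lo=[8, 8, 16, 23] (size 4, max 23) hi=[27, 32, 41, 49] (size 4, min 27) -> median=25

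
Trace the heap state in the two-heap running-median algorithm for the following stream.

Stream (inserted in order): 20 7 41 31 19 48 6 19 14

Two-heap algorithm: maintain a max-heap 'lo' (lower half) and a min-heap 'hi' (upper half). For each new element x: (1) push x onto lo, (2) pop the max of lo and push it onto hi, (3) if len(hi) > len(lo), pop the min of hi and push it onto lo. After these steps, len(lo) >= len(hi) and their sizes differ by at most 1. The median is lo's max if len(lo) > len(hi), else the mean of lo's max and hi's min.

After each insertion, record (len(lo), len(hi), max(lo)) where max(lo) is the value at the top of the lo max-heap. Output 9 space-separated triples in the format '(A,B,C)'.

Answer: (1,0,20) (1,1,7) (2,1,20) (2,2,20) (3,2,20) (3,3,20) (4,3,20) (4,4,19) (5,4,19)

Derivation:
Step 1: insert 20 -> lo=[20] hi=[] -> (len(lo)=1, len(hi)=0, max(lo)=20)
Step 2: insert 7 -> lo=[7] hi=[20] -> (len(lo)=1, len(hi)=1, max(lo)=7)
Step 3: insert 41 -> lo=[7, 20] hi=[41] -> (len(lo)=2, len(hi)=1, max(lo)=20)
Step 4: insert 31 -> lo=[7, 20] hi=[31, 41] -> (len(lo)=2, len(hi)=2, max(lo)=20)
Step 5: insert 19 -> lo=[7, 19, 20] hi=[31, 41] -> (len(lo)=3, len(hi)=2, max(lo)=20)
Step 6: insert 48 -> lo=[7, 19, 20] hi=[31, 41, 48] -> (len(lo)=3, len(hi)=3, max(lo)=20)
Step 7: insert 6 -> lo=[6, 7, 19, 20] hi=[31, 41, 48] -> (len(lo)=4, len(hi)=3, max(lo)=20)
Step 8: insert 19 -> lo=[6, 7, 19, 19] hi=[20, 31, 41, 48] -> (len(lo)=4, len(hi)=4, max(lo)=19)
Step 9: insert 14 -> lo=[6, 7, 14, 19, 19] hi=[20, 31, 41, 48] -> (len(lo)=5, len(hi)=4, max(lo)=19)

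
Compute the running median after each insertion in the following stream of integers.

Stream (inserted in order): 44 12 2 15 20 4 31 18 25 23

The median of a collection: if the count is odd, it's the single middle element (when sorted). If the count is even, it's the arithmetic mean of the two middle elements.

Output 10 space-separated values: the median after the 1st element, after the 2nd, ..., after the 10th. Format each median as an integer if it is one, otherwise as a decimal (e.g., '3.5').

Answer: 44 28 12 13.5 15 13.5 15 16.5 18 19

Derivation:
Step 1: insert 44 -> lo=[44] (size 1, max 44) hi=[] (size 0) -> median=44
Step 2: insert 12 -> lo=[12] (size 1, max 12) hi=[44] (size 1, min 44) -> median=28
Step 3: insert 2 -> lo=[2, 12] (size 2, max 12) hi=[44] (size 1, min 44) -> median=12
Step 4: insert 15 -> lo=[2, 12] (size 2, max 12) hi=[15, 44] (size 2, min 15) -> median=13.5
Step 5: insert 20 -> lo=[2, 12, 15] (size 3, max 15) hi=[20, 44] (size 2, min 20) -> median=15
Step 6: insert 4 -> lo=[2, 4, 12] (size 3, max 12) hi=[15, 20, 44] (size 3, min 15) -> median=13.5
Step 7: insert 31 -> lo=[2, 4, 12, 15] (size 4, max 15) hi=[20, 31, 44] (size 3, min 20) -> median=15
Step 8: insert 18 -> lo=[2, 4, 12, 15] (size 4, max 15) hi=[18, 20, 31, 44] (size 4, min 18) -> median=16.5
Step 9: insert 25 -> lo=[2, 4, 12, 15, 18] (size 5, max 18) hi=[20, 25, 31, 44] (size 4, min 20) -> median=18
Step 10: insert 23 -> lo=[2, 4, 12, 15, 18] (size 5, max 18) hi=[20, 23, 25, 31, 44] (size 5, min 20) -> median=19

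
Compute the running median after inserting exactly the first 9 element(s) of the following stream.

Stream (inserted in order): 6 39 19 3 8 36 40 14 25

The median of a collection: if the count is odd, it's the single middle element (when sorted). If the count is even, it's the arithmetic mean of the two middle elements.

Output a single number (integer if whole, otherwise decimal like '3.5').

Step 1: insert 6 -> lo=[6] (size 1, max 6) hi=[] (size 0) -> median=6
Step 2: insert 39 -> lo=[6] (size 1, max 6) hi=[39] (size 1, min 39) -> median=22.5
Step 3: insert 19 -> lo=[6, 19] (size 2, max 19) hi=[39] (size 1, min 39) -> median=19
Step 4: insert 3 -> lo=[3, 6] (size 2, max 6) hi=[19, 39] (size 2, min 19) -> median=12.5
Step 5: insert 8 -> lo=[3, 6, 8] (size 3, max 8) hi=[19, 39] (size 2, min 19) -> median=8
Step 6: insert 36 -> lo=[3, 6, 8] (size 3, max 8) hi=[19, 36, 39] (size 3, min 19) -> median=13.5
Step 7: insert 40 -> lo=[3, 6, 8, 19] (size 4, max 19) hi=[36, 39, 40] (size 3, min 36) -> median=19
Step 8: insert 14 -> lo=[3, 6, 8, 14] (size 4, max 14) hi=[19, 36, 39, 40] (size 4, min 19) -> median=16.5
Step 9: insert 25 -> lo=[3, 6, 8, 14, 19] (size 5, max 19) hi=[25, 36, 39, 40] (size 4, min 25) -> median=19

Answer: 19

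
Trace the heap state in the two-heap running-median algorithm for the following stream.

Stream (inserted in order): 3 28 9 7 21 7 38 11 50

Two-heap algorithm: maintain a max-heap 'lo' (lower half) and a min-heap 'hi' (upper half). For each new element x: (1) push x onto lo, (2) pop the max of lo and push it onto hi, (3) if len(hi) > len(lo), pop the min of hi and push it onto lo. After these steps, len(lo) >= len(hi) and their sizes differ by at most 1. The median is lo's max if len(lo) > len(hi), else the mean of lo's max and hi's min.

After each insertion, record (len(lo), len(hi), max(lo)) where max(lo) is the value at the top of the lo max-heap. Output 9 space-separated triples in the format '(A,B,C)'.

Step 1: insert 3 -> lo=[3] hi=[] -> (len(lo)=1, len(hi)=0, max(lo)=3)
Step 2: insert 28 -> lo=[3] hi=[28] -> (len(lo)=1, len(hi)=1, max(lo)=3)
Step 3: insert 9 -> lo=[3, 9] hi=[28] -> (len(lo)=2, len(hi)=1, max(lo)=9)
Step 4: insert 7 -> lo=[3, 7] hi=[9, 28] -> (len(lo)=2, len(hi)=2, max(lo)=7)
Step 5: insert 21 -> lo=[3, 7, 9] hi=[21, 28] -> (len(lo)=3, len(hi)=2, max(lo)=9)
Step 6: insert 7 -> lo=[3, 7, 7] hi=[9, 21, 28] -> (len(lo)=3, len(hi)=3, max(lo)=7)
Step 7: insert 38 -> lo=[3, 7, 7, 9] hi=[21, 28, 38] -> (len(lo)=4, len(hi)=3, max(lo)=9)
Step 8: insert 11 -> lo=[3, 7, 7, 9] hi=[11, 21, 28, 38] -> (len(lo)=4, len(hi)=4, max(lo)=9)
Step 9: insert 50 -> lo=[3, 7, 7, 9, 11] hi=[21, 28, 38, 50] -> (len(lo)=5, len(hi)=4, max(lo)=11)

Answer: (1,0,3) (1,1,3) (2,1,9) (2,2,7) (3,2,9) (3,3,7) (4,3,9) (4,4,9) (5,4,11)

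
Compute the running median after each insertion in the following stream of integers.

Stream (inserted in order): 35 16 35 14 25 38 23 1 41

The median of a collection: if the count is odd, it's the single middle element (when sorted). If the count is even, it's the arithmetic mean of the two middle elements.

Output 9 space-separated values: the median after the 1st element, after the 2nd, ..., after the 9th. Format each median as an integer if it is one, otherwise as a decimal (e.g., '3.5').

Answer: 35 25.5 35 25.5 25 30 25 24 25

Derivation:
Step 1: insert 35 -> lo=[35] (size 1, max 35) hi=[] (size 0) -> median=35
Step 2: insert 16 -> lo=[16] (size 1, max 16) hi=[35] (size 1, min 35) -> median=25.5
Step 3: insert 35 -> lo=[16, 35] (size 2, max 35) hi=[35] (size 1, min 35) -> median=35
Step 4: insert 14 -> lo=[14, 16] (size 2, max 16) hi=[35, 35] (size 2, min 35) -> median=25.5
Step 5: insert 25 -> lo=[14, 16, 25] (size 3, max 25) hi=[35, 35] (size 2, min 35) -> median=25
Step 6: insert 38 -> lo=[14, 16, 25] (size 3, max 25) hi=[35, 35, 38] (size 3, min 35) -> median=30
Step 7: insert 23 -> lo=[14, 16, 23, 25] (size 4, max 25) hi=[35, 35, 38] (size 3, min 35) -> median=25
Step 8: insert 1 -> lo=[1, 14, 16, 23] (size 4, max 23) hi=[25, 35, 35, 38] (size 4, min 25) -> median=24
Step 9: insert 41 -> lo=[1, 14, 16, 23, 25] (size 5, max 25) hi=[35, 35, 38, 41] (size 4, min 35) -> median=25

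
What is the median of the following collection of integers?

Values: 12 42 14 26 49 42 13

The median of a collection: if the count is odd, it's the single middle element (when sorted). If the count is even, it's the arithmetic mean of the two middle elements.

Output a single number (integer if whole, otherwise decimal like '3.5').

Step 1: insert 12 -> lo=[12] (size 1, max 12) hi=[] (size 0) -> median=12
Step 2: insert 42 -> lo=[12] (size 1, max 12) hi=[42] (size 1, min 42) -> median=27
Step 3: insert 14 -> lo=[12, 14] (size 2, max 14) hi=[42] (size 1, min 42) -> median=14
Step 4: insert 26 -> lo=[12, 14] (size 2, max 14) hi=[26, 42] (size 2, min 26) -> median=20
Step 5: insert 49 -> lo=[12, 14, 26] (size 3, max 26) hi=[42, 49] (size 2, min 42) -> median=26
Step 6: insert 42 -> lo=[12, 14, 26] (size 3, max 26) hi=[42, 42, 49] (size 3, min 42) -> median=34
Step 7: insert 13 -> lo=[12, 13, 14, 26] (size 4, max 26) hi=[42, 42, 49] (size 3, min 42) -> median=26

Answer: 26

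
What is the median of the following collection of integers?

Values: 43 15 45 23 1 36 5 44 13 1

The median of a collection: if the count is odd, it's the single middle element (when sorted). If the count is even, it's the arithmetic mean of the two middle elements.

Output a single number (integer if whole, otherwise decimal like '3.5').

Step 1: insert 43 -> lo=[43] (size 1, max 43) hi=[] (size 0) -> median=43
Step 2: insert 15 -> lo=[15] (size 1, max 15) hi=[43] (size 1, min 43) -> median=29
Step 3: insert 45 -> lo=[15, 43] (size 2, max 43) hi=[45] (size 1, min 45) -> median=43
Step 4: insert 23 -> lo=[15, 23] (size 2, max 23) hi=[43, 45] (size 2, min 43) -> median=33
Step 5: insert 1 -> lo=[1, 15, 23] (size 3, max 23) hi=[43, 45] (size 2, min 43) -> median=23
Step 6: insert 36 -> lo=[1, 15, 23] (size 3, max 23) hi=[36, 43, 45] (size 3, min 36) -> median=29.5
Step 7: insert 5 -> lo=[1, 5, 15, 23] (size 4, max 23) hi=[36, 43, 45] (size 3, min 36) -> median=23
Step 8: insert 44 -> lo=[1, 5, 15, 23] (size 4, max 23) hi=[36, 43, 44, 45] (size 4, min 36) -> median=29.5
Step 9: insert 13 -> lo=[1, 5, 13, 15, 23] (size 5, max 23) hi=[36, 43, 44, 45] (size 4, min 36) -> median=23
Step 10: insert 1 -> lo=[1, 1, 5, 13, 15] (size 5, max 15) hi=[23, 36, 43, 44, 45] (size 5, min 23) -> median=19

Answer: 19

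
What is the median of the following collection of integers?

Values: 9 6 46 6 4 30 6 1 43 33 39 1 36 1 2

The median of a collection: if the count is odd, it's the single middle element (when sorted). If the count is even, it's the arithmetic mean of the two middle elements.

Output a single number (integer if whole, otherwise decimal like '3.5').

Step 1: insert 9 -> lo=[9] (size 1, max 9) hi=[] (size 0) -> median=9
Step 2: insert 6 -> lo=[6] (size 1, max 6) hi=[9] (size 1, min 9) -> median=7.5
Step 3: insert 46 -> lo=[6, 9] (size 2, max 9) hi=[46] (size 1, min 46) -> median=9
Step 4: insert 6 -> lo=[6, 6] (size 2, max 6) hi=[9, 46] (size 2, min 9) -> median=7.5
Step 5: insert 4 -> lo=[4, 6, 6] (size 3, max 6) hi=[9, 46] (size 2, min 9) -> median=6
Step 6: insert 30 -> lo=[4, 6, 6] (size 3, max 6) hi=[9, 30, 46] (size 3, min 9) -> median=7.5
Step 7: insert 6 -> lo=[4, 6, 6, 6] (size 4, max 6) hi=[9, 30, 46] (size 3, min 9) -> median=6
Step 8: insert 1 -> lo=[1, 4, 6, 6] (size 4, max 6) hi=[6, 9, 30, 46] (size 4, min 6) -> median=6
Step 9: insert 43 -> lo=[1, 4, 6, 6, 6] (size 5, max 6) hi=[9, 30, 43, 46] (size 4, min 9) -> median=6
Step 10: insert 33 -> lo=[1, 4, 6, 6, 6] (size 5, max 6) hi=[9, 30, 33, 43, 46] (size 5, min 9) -> median=7.5
Step 11: insert 39 -> lo=[1, 4, 6, 6, 6, 9] (size 6, max 9) hi=[30, 33, 39, 43, 46] (size 5, min 30) -> median=9
Step 12: insert 1 -> lo=[1, 1, 4, 6, 6, 6] (size 6, max 6) hi=[9, 30, 33, 39, 43, 46] (size 6, min 9) -> median=7.5
Step 13: insert 36 -> lo=[1, 1, 4, 6, 6, 6, 9] (size 7, max 9) hi=[30, 33, 36, 39, 43, 46] (size 6, min 30) -> median=9
Step 14: insert 1 -> lo=[1, 1, 1, 4, 6, 6, 6] (size 7, max 6) hi=[9, 30, 33, 36, 39, 43, 46] (size 7, min 9) -> median=7.5
Step 15: insert 2 -> lo=[1, 1, 1, 2, 4, 6, 6, 6] (size 8, max 6) hi=[9, 30, 33, 36, 39, 43, 46] (size 7, min 9) -> median=6

Answer: 6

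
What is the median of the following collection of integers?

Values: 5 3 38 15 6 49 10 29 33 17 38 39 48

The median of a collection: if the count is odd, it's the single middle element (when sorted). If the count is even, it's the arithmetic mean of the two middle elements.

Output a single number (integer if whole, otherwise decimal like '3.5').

Answer: 29

Derivation:
Step 1: insert 5 -> lo=[5] (size 1, max 5) hi=[] (size 0) -> median=5
Step 2: insert 3 -> lo=[3] (size 1, max 3) hi=[5] (size 1, min 5) -> median=4
Step 3: insert 38 -> lo=[3, 5] (size 2, max 5) hi=[38] (size 1, min 38) -> median=5
Step 4: insert 15 -> lo=[3, 5] (size 2, max 5) hi=[15, 38] (size 2, min 15) -> median=10
Step 5: insert 6 -> lo=[3, 5, 6] (size 3, max 6) hi=[15, 38] (size 2, min 15) -> median=6
Step 6: insert 49 -> lo=[3, 5, 6] (size 3, max 6) hi=[15, 38, 49] (size 3, min 15) -> median=10.5
Step 7: insert 10 -> lo=[3, 5, 6, 10] (size 4, max 10) hi=[15, 38, 49] (size 3, min 15) -> median=10
Step 8: insert 29 -> lo=[3, 5, 6, 10] (size 4, max 10) hi=[15, 29, 38, 49] (size 4, min 15) -> median=12.5
Step 9: insert 33 -> lo=[3, 5, 6, 10, 15] (size 5, max 15) hi=[29, 33, 38, 49] (size 4, min 29) -> median=15
Step 10: insert 17 -> lo=[3, 5, 6, 10, 15] (size 5, max 15) hi=[17, 29, 33, 38, 49] (size 5, min 17) -> median=16
Step 11: insert 38 -> lo=[3, 5, 6, 10, 15, 17] (size 6, max 17) hi=[29, 33, 38, 38, 49] (size 5, min 29) -> median=17
Step 12: insert 39 -> lo=[3, 5, 6, 10, 15, 17] (size 6, max 17) hi=[29, 33, 38, 38, 39, 49] (size 6, min 29) -> median=23
Step 13: insert 48 -> lo=[3, 5, 6, 10, 15, 17, 29] (size 7, max 29) hi=[33, 38, 38, 39, 48, 49] (size 6, min 33) -> median=29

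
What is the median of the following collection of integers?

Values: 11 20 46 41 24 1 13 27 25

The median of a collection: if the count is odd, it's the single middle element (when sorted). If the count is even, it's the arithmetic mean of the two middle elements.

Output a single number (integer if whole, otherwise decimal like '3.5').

Step 1: insert 11 -> lo=[11] (size 1, max 11) hi=[] (size 0) -> median=11
Step 2: insert 20 -> lo=[11] (size 1, max 11) hi=[20] (size 1, min 20) -> median=15.5
Step 3: insert 46 -> lo=[11, 20] (size 2, max 20) hi=[46] (size 1, min 46) -> median=20
Step 4: insert 41 -> lo=[11, 20] (size 2, max 20) hi=[41, 46] (size 2, min 41) -> median=30.5
Step 5: insert 24 -> lo=[11, 20, 24] (size 3, max 24) hi=[41, 46] (size 2, min 41) -> median=24
Step 6: insert 1 -> lo=[1, 11, 20] (size 3, max 20) hi=[24, 41, 46] (size 3, min 24) -> median=22
Step 7: insert 13 -> lo=[1, 11, 13, 20] (size 4, max 20) hi=[24, 41, 46] (size 3, min 24) -> median=20
Step 8: insert 27 -> lo=[1, 11, 13, 20] (size 4, max 20) hi=[24, 27, 41, 46] (size 4, min 24) -> median=22
Step 9: insert 25 -> lo=[1, 11, 13, 20, 24] (size 5, max 24) hi=[25, 27, 41, 46] (size 4, min 25) -> median=24

Answer: 24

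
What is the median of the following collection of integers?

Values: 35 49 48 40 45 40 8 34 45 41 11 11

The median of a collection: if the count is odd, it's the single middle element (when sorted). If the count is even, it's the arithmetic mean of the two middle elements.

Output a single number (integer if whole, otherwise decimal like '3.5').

Step 1: insert 35 -> lo=[35] (size 1, max 35) hi=[] (size 0) -> median=35
Step 2: insert 49 -> lo=[35] (size 1, max 35) hi=[49] (size 1, min 49) -> median=42
Step 3: insert 48 -> lo=[35, 48] (size 2, max 48) hi=[49] (size 1, min 49) -> median=48
Step 4: insert 40 -> lo=[35, 40] (size 2, max 40) hi=[48, 49] (size 2, min 48) -> median=44
Step 5: insert 45 -> lo=[35, 40, 45] (size 3, max 45) hi=[48, 49] (size 2, min 48) -> median=45
Step 6: insert 40 -> lo=[35, 40, 40] (size 3, max 40) hi=[45, 48, 49] (size 3, min 45) -> median=42.5
Step 7: insert 8 -> lo=[8, 35, 40, 40] (size 4, max 40) hi=[45, 48, 49] (size 3, min 45) -> median=40
Step 8: insert 34 -> lo=[8, 34, 35, 40] (size 4, max 40) hi=[40, 45, 48, 49] (size 4, min 40) -> median=40
Step 9: insert 45 -> lo=[8, 34, 35, 40, 40] (size 5, max 40) hi=[45, 45, 48, 49] (size 4, min 45) -> median=40
Step 10: insert 41 -> lo=[8, 34, 35, 40, 40] (size 5, max 40) hi=[41, 45, 45, 48, 49] (size 5, min 41) -> median=40.5
Step 11: insert 11 -> lo=[8, 11, 34, 35, 40, 40] (size 6, max 40) hi=[41, 45, 45, 48, 49] (size 5, min 41) -> median=40
Step 12: insert 11 -> lo=[8, 11, 11, 34, 35, 40] (size 6, max 40) hi=[40, 41, 45, 45, 48, 49] (size 6, min 40) -> median=40

Answer: 40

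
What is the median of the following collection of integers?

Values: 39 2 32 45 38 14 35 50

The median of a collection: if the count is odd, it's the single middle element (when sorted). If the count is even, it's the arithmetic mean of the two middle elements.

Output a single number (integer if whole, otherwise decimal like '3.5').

Answer: 36.5

Derivation:
Step 1: insert 39 -> lo=[39] (size 1, max 39) hi=[] (size 0) -> median=39
Step 2: insert 2 -> lo=[2] (size 1, max 2) hi=[39] (size 1, min 39) -> median=20.5
Step 3: insert 32 -> lo=[2, 32] (size 2, max 32) hi=[39] (size 1, min 39) -> median=32
Step 4: insert 45 -> lo=[2, 32] (size 2, max 32) hi=[39, 45] (size 2, min 39) -> median=35.5
Step 5: insert 38 -> lo=[2, 32, 38] (size 3, max 38) hi=[39, 45] (size 2, min 39) -> median=38
Step 6: insert 14 -> lo=[2, 14, 32] (size 3, max 32) hi=[38, 39, 45] (size 3, min 38) -> median=35
Step 7: insert 35 -> lo=[2, 14, 32, 35] (size 4, max 35) hi=[38, 39, 45] (size 3, min 38) -> median=35
Step 8: insert 50 -> lo=[2, 14, 32, 35] (size 4, max 35) hi=[38, 39, 45, 50] (size 4, min 38) -> median=36.5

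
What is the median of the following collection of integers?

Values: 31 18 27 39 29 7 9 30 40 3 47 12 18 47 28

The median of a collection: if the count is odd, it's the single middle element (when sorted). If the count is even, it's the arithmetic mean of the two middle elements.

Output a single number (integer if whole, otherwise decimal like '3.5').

Step 1: insert 31 -> lo=[31] (size 1, max 31) hi=[] (size 0) -> median=31
Step 2: insert 18 -> lo=[18] (size 1, max 18) hi=[31] (size 1, min 31) -> median=24.5
Step 3: insert 27 -> lo=[18, 27] (size 2, max 27) hi=[31] (size 1, min 31) -> median=27
Step 4: insert 39 -> lo=[18, 27] (size 2, max 27) hi=[31, 39] (size 2, min 31) -> median=29
Step 5: insert 29 -> lo=[18, 27, 29] (size 3, max 29) hi=[31, 39] (size 2, min 31) -> median=29
Step 6: insert 7 -> lo=[7, 18, 27] (size 3, max 27) hi=[29, 31, 39] (size 3, min 29) -> median=28
Step 7: insert 9 -> lo=[7, 9, 18, 27] (size 4, max 27) hi=[29, 31, 39] (size 3, min 29) -> median=27
Step 8: insert 30 -> lo=[7, 9, 18, 27] (size 4, max 27) hi=[29, 30, 31, 39] (size 4, min 29) -> median=28
Step 9: insert 40 -> lo=[7, 9, 18, 27, 29] (size 5, max 29) hi=[30, 31, 39, 40] (size 4, min 30) -> median=29
Step 10: insert 3 -> lo=[3, 7, 9, 18, 27] (size 5, max 27) hi=[29, 30, 31, 39, 40] (size 5, min 29) -> median=28
Step 11: insert 47 -> lo=[3, 7, 9, 18, 27, 29] (size 6, max 29) hi=[30, 31, 39, 40, 47] (size 5, min 30) -> median=29
Step 12: insert 12 -> lo=[3, 7, 9, 12, 18, 27] (size 6, max 27) hi=[29, 30, 31, 39, 40, 47] (size 6, min 29) -> median=28
Step 13: insert 18 -> lo=[3, 7, 9, 12, 18, 18, 27] (size 7, max 27) hi=[29, 30, 31, 39, 40, 47] (size 6, min 29) -> median=27
Step 14: insert 47 -> lo=[3, 7, 9, 12, 18, 18, 27] (size 7, max 27) hi=[29, 30, 31, 39, 40, 47, 47] (size 7, min 29) -> median=28
Step 15: insert 28 -> lo=[3, 7, 9, 12, 18, 18, 27, 28] (size 8, max 28) hi=[29, 30, 31, 39, 40, 47, 47] (size 7, min 29) -> median=28

Answer: 28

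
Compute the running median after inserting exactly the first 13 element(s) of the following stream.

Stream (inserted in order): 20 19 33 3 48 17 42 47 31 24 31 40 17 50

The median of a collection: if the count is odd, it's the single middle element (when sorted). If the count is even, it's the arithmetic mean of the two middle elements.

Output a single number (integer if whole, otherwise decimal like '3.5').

Answer: 31

Derivation:
Step 1: insert 20 -> lo=[20] (size 1, max 20) hi=[] (size 0) -> median=20
Step 2: insert 19 -> lo=[19] (size 1, max 19) hi=[20] (size 1, min 20) -> median=19.5
Step 3: insert 33 -> lo=[19, 20] (size 2, max 20) hi=[33] (size 1, min 33) -> median=20
Step 4: insert 3 -> lo=[3, 19] (size 2, max 19) hi=[20, 33] (size 2, min 20) -> median=19.5
Step 5: insert 48 -> lo=[3, 19, 20] (size 3, max 20) hi=[33, 48] (size 2, min 33) -> median=20
Step 6: insert 17 -> lo=[3, 17, 19] (size 3, max 19) hi=[20, 33, 48] (size 3, min 20) -> median=19.5
Step 7: insert 42 -> lo=[3, 17, 19, 20] (size 4, max 20) hi=[33, 42, 48] (size 3, min 33) -> median=20
Step 8: insert 47 -> lo=[3, 17, 19, 20] (size 4, max 20) hi=[33, 42, 47, 48] (size 4, min 33) -> median=26.5
Step 9: insert 31 -> lo=[3, 17, 19, 20, 31] (size 5, max 31) hi=[33, 42, 47, 48] (size 4, min 33) -> median=31
Step 10: insert 24 -> lo=[3, 17, 19, 20, 24] (size 5, max 24) hi=[31, 33, 42, 47, 48] (size 5, min 31) -> median=27.5
Step 11: insert 31 -> lo=[3, 17, 19, 20, 24, 31] (size 6, max 31) hi=[31, 33, 42, 47, 48] (size 5, min 31) -> median=31
Step 12: insert 40 -> lo=[3, 17, 19, 20, 24, 31] (size 6, max 31) hi=[31, 33, 40, 42, 47, 48] (size 6, min 31) -> median=31
Step 13: insert 17 -> lo=[3, 17, 17, 19, 20, 24, 31] (size 7, max 31) hi=[31, 33, 40, 42, 47, 48] (size 6, min 31) -> median=31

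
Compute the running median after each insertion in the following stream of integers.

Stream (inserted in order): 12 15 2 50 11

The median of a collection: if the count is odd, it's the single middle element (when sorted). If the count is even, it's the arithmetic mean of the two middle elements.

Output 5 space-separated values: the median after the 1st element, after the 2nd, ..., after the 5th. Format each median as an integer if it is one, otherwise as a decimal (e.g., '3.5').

Step 1: insert 12 -> lo=[12] (size 1, max 12) hi=[] (size 0) -> median=12
Step 2: insert 15 -> lo=[12] (size 1, max 12) hi=[15] (size 1, min 15) -> median=13.5
Step 3: insert 2 -> lo=[2, 12] (size 2, max 12) hi=[15] (size 1, min 15) -> median=12
Step 4: insert 50 -> lo=[2, 12] (size 2, max 12) hi=[15, 50] (size 2, min 15) -> median=13.5
Step 5: insert 11 -> lo=[2, 11, 12] (size 3, max 12) hi=[15, 50] (size 2, min 15) -> median=12

Answer: 12 13.5 12 13.5 12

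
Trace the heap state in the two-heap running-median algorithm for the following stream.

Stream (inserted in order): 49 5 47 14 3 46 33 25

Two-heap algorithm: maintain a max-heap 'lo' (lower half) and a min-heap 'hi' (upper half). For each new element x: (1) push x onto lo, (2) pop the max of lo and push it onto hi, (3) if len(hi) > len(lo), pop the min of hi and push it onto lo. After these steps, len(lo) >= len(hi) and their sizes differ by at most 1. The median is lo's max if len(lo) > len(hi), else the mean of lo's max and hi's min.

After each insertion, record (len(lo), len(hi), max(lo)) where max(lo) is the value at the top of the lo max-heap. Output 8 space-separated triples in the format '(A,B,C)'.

Answer: (1,0,49) (1,1,5) (2,1,47) (2,2,14) (3,2,14) (3,3,14) (4,3,33) (4,4,25)

Derivation:
Step 1: insert 49 -> lo=[49] hi=[] -> (len(lo)=1, len(hi)=0, max(lo)=49)
Step 2: insert 5 -> lo=[5] hi=[49] -> (len(lo)=1, len(hi)=1, max(lo)=5)
Step 3: insert 47 -> lo=[5, 47] hi=[49] -> (len(lo)=2, len(hi)=1, max(lo)=47)
Step 4: insert 14 -> lo=[5, 14] hi=[47, 49] -> (len(lo)=2, len(hi)=2, max(lo)=14)
Step 5: insert 3 -> lo=[3, 5, 14] hi=[47, 49] -> (len(lo)=3, len(hi)=2, max(lo)=14)
Step 6: insert 46 -> lo=[3, 5, 14] hi=[46, 47, 49] -> (len(lo)=3, len(hi)=3, max(lo)=14)
Step 7: insert 33 -> lo=[3, 5, 14, 33] hi=[46, 47, 49] -> (len(lo)=4, len(hi)=3, max(lo)=33)
Step 8: insert 25 -> lo=[3, 5, 14, 25] hi=[33, 46, 47, 49] -> (len(lo)=4, len(hi)=4, max(lo)=25)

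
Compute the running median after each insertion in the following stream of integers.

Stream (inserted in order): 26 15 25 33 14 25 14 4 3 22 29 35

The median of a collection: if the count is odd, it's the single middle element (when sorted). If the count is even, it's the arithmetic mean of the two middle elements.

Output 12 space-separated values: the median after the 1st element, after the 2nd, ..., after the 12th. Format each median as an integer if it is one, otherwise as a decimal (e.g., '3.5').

Answer: 26 20.5 25 25.5 25 25 25 20 15 18.5 22 23.5

Derivation:
Step 1: insert 26 -> lo=[26] (size 1, max 26) hi=[] (size 0) -> median=26
Step 2: insert 15 -> lo=[15] (size 1, max 15) hi=[26] (size 1, min 26) -> median=20.5
Step 3: insert 25 -> lo=[15, 25] (size 2, max 25) hi=[26] (size 1, min 26) -> median=25
Step 4: insert 33 -> lo=[15, 25] (size 2, max 25) hi=[26, 33] (size 2, min 26) -> median=25.5
Step 5: insert 14 -> lo=[14, 15, 25] (size 3, max 25) hi=[26, 33] (size 2, min 26) -> median=25
Step 6: insert 25 -> lo=[14, 15, 25] (size 3, max 25) hi=[25, 26, 33] (size 3, min 25) -> median=25
Step 7: insert 14 -> lo=[14, 14, 15, 25] (size 4, max 25) hi=[25, 26, 33] (size 3, min 25) -> median=25
Step 8: insert 4 -> lo=[4, 14, 14, 15] (size 4, max 15) hi=[25, 25, 26, 33] (size 4, min 25) -> median=20
Step 9: insert 3 -> lo=[3, 4, 14, 14, 15] (size 5, max 15) hi=[25, 25, 26, 33] (size 4, min 25) -> median=15
Step 10: insert 22 -> lo=[3, 4, 14, 14, 15] (size 5, max 15) hi=[22, 25, 25, 26, 33] (size 5, min 22) -> median=18.5
Step 11: insert 29 -> lo=[3, 4, 14, 14, 15, 22] (size 6, max 22) hi=[25, 25, 26, 29, 33] (size 5, min 25) -> median=22
Step 12: insert 35 -> lo=[3, 4, 14, 14, 15, 22] (size 6, max 22) hi=[25, 25, 26, 29, 33, 35] (size 6, min 25) -> median=23.5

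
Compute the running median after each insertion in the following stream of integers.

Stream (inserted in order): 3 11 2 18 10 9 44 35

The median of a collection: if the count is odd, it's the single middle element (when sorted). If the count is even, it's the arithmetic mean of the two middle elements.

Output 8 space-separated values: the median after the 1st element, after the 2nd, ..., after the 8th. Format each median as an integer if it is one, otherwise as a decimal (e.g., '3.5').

Answer: 3 7 3 7 10 9.5 10 10.5

Derivation:
Step 1: insert 3 -> lo=[3] (size 1, max 3) hi=[] (size 0) -> median=3
Step 2: insert 11 -> lo=[3] (size 1, max 3) hi=[11] (size 1, min 11) -> median=7
Step 3: insert 2 -> lo=[2, 3] (size 2, max 3) hi=[11] (size 1, min 11) -> median=3
Step 4: insert 18 -> lo=[2, 3] (size 2, max 3) hi=[11, 18] (size 2, min 11) -> median=7
Step 5: insert 10 -> lo=[2, 3, 10] (size 3, max 10) hi=[11, 18] (size 2, min 11) -> median=10
Step 6: insert 9 -> lo=[2, 3, 9] (size 3, max 9) hi=[10, 11, 18] (size 3, min 10) -> median=9.5
Step 7: insert 44 -> lo=[2, 3, 9, 10] (size 4, max 10) hi=[11, 18, 44] (size 3, min 11) -> median=10
Step 8: insert 35 -> lo=[2, 3, 9, 10] (size 4, max 10) hi=[11, 18, 35, 44] (size 4, min 11) -> median=10.5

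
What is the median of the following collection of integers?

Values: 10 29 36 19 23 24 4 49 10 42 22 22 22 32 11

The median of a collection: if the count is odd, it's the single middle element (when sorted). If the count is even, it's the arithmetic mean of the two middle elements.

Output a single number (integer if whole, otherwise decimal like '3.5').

Step 1: insert 10 -> lo=[10] (size 1, max 10) hi=[] (size 0) -> median=10
Step 2: insert 29 -> lo=[10] (size 1, max 10) hi=[29] (size 1, min 29) -> median=19.5
Step 3: insert 36 -> lo=[10, 29] (size 2, max 29) hi=[36] (size 1, min 36) -> median=29
Step 4: insert 19 -> lo=[10, 19] (size 2, max 19) hi=[29, 36] (size 2, min 29) -> median=24
Step 5: insert 23 -> lo=[10, 19, 23] (size 3, max 23) hi=[29, 36] (size 2, min 29) -> median=23
Step 6: insert 24 -> lo=[10, 19, 23] (size 3, max 23) hi=[24, 29, 36] (size 3, min 24) -> median=23.5
Step 7: insert 4 -> lo=[4, 10, 19, 23] (size 4, max 23) hi=[24, 29, 36] (size 3, min 24) -> median=23
Step 8: insert 49 -> lo=[4, 10, 19, 23] (size 4, max 23) hi=[24, 29, 36, 49] (size 4, min 24) -> median=23.5
Step 9: insert 10 -> lo=[4, 10, 10, 19, 23] (size 5, max 23) hi=[24, 29, 36, 49] (size 4, min 24) -> median=23
Step 10: insert 42 -> lo=[4, 10, 10, 19, 23] (size 5, max 23) hi=[24, 29, 36, 42, 49] (size 5, min 24) -> median=23.5
Step 11: insert 22 -> lo=[4, 10, 10, 19, 22, 23] (size 6, max 23) hi=[24, 29, 36, 42, 49] (size 5, min 24) -> median=23
Step 12: insert 22 -> lo=[4, 10, 10, 19, 22, 22] (size 6, max 22) hi=[23, 24, 29, 36, 42, 49] (size 6, min 23) -> median=22.5
Step 13: insert 22 -> lo=[4, 10, 10, 19, 22, 22, 22] (size 7, max 22) hi=[23, 24, 29, 36, 42, 49] (size 6, min 23) -> median=22
Step 14: insert 32 -> lo=[4, 10, 10, 19, 22, 22, 22] (size 7, max 22) hi=[23, 24, 29, 32, 36, 42, 49] (size 7, min 23) -> median=22.5
Step 15: insert 11 -> lo=[4, 10, 10, 11, 19, 22, 22, 22] (size 8, max 22) hi=[23, 24, 29, 32, 36, 42, 49] (size 7, min 23) -> median=22

Answer: 22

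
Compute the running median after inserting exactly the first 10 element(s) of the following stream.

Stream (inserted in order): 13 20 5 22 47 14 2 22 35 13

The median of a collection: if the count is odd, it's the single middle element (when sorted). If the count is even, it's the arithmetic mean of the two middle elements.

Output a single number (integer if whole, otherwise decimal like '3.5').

Step 1: insert 13 -> lo=[13] (size 1, max 13) hi=[] (size 0) -> median=13
Step 2: insert 20 -> lo=[13] (size 1, max 13) hi=[20] (size 1, min 20) -> median=16.5
Step 3: insert 5 -> lo=[5, 13] (size 2, max 13) hi=[20] (size 1, min 20) -> median=13
Step 4: insert 22 -> lo=[5, 13] (size 2, max 13) hi=[20, 22] (size 2, min 20) -> median=16.5
Step 5: insert 47 -> lo=[5, 13, 20] (size 3, max 20) hi=[22, 47] (size 2, min 22) -> median=20
Step 6: insert 14 -> lo=[5, 13, 14] (size 3, max 14) hi=[20, 22, 47] (size 3, min 20) -> median=17
Step 7: insert 2 -> lo=[2, 5, 13, 14] (size 4, max 14) hi=[20, 22, 47] (size 3, min 20) -> median=14
Step 8: insert 22 -> lo=[2, 5, 13, 14] (size 4, max 14) hi=[20, 22, 22, 47] (size 4, min 20) -> median=17
Step 9: insert 35 -> lo=[2, 5, 13, 14, 20] (size 5, max 20) hi=[22, 22, 35, 47] (size 4, min 22) -> median=20
Step 10: insert 13 -> lo=[2, 5, 13, 13, 14] (size 5, max 14) hi=[20, 22, 22, 35, 47] (size 5, min 20) -> median=17

Answer: 17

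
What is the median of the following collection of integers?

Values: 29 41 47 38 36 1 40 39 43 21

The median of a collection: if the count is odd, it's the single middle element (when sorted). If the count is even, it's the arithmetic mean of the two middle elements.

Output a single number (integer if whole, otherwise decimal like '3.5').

Step 1: insert 29 -> lo=[29] (size 1, max 29) hi=[] (size 0) -> median=29
Step 2: insert 41 -> lo=[29] (size 1, max 29) hi=[41] (size 1, min 41) -> median=35
Step 3: insert 47 -> lo=[29, 41] (size 2, max 41) hi=[47] (size 1, min 47) -> median=41
Step 4: insert 38 -> lo=[29, 38] (size 2, max 38) hi=[41, 47] (size 2, min 41) -> median=39.5
Step 5: insert 36 -> lo=[29, 36, 38] (size 3, max 38) hi=[41, 47] (size 2, min 41) -> median=38
Step 6: insert 1 -> lo=[1, 29, 36] (size 3, max 36) hi=[38, 41, 47] (size 3, min 38) -> median=37
Step 7: insert 40 -> lo=[1, 29, 36, 38] (size 4, max 38) hi=[40, 41, 47] (size 3, min 40) -> median=38
Step 8: insert 39 -> lo=[1, 29, 36, 38] (size 4, max 38) hi=[39, 40, 41, 47] (size 4, min 39) -> median=38.5
Step 9: insert 43 -> lo=[1, 29, 36, 38, 39] (size 5, max 39) hi=[40, 41, 43, 47] (size 4, min 40) -> median=39
Step 10: insert 21 -> lo=[1, 21, 29, 36, 38] (size 5, max 38) hi=[39, 40, 41, 43, 47] (size 5, min 39) -> median=38.5

Answer: 38.5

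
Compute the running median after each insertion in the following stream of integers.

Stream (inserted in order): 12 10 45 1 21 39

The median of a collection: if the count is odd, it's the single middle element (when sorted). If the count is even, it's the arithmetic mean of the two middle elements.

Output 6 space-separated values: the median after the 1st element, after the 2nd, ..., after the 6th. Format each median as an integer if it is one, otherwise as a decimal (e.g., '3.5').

Step 1: insert 12 -> lo=[12] (size 1, max 12) hi=[] (size 0) -> median=12
Step 2: insert 10 -> lo=[10] (size 1, max 10) hi=[12] (size 1, min 12) -> median=11
Step 3: insert 45 -> lo=[10, 12] (size 2, max 12) hi=[45] (size 1, min 45) -> median=12
Step 4: insert 1 -> lo=[1, 10] (size 2, max 10) hi=[12, 45] (size 2, min 12) -> median=11
Step 5: insert 21 -> lo=[1, 10, 12] (size 3, max 12) hi=[21, 45] (size 2, min 21) -> median=12
Step 6: insert 39 -> lo=[1, 10, 12] (size 3, max 12) hi=[21, 39, 45] (size 3, min 21) -> median=16.5

Answer: 12 11 12 11 12 16.5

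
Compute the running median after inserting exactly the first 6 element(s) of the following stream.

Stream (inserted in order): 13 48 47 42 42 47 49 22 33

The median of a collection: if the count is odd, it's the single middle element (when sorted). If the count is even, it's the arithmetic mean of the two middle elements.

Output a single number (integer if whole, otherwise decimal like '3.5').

Answer: 44.5

Derivation:
Step 1: insert 13 -> lo=[13] (size 1, max 13) hi=[] (size 0) -> median=13
Step 2: insert 48 -> lo=[13] (size 1, max 13) hi=[48] (size 1, min 48) -> median=30.5
Step 3: insert 47 -> lo=[13, 47] (size 2, max 47) hi=[48] (size 1, min 48) -> median=47
Step 4: insert 42 -> lo=[13, 42] (size 2, max 42) hi=[47, 48] (size 2, min 47) -> median=44.5
Step 5: insert 42 -> lo=[13, 42, 42] (size 3, max 42) hi=[47, 48] (size 2, min 47) -> median=42
Step 6: insert 47 -> lo=[13, 42, 42] (size 3, max 42) hi=[47, 47, 48] (size 3, min 47) -> median=44.5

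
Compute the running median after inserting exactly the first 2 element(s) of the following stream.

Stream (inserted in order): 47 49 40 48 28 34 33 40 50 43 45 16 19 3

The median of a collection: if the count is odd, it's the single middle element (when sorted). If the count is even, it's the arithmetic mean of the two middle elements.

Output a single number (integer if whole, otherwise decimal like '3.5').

Step 1: insert 47 -> lo=[47] (size 1, max 47) hi=[] (size 0) -> median=47
Step 2: insert 49 -> lo=[47] (size 1, max 47) hi=[49] (size 1, min 49) -> median=48

Answer: 48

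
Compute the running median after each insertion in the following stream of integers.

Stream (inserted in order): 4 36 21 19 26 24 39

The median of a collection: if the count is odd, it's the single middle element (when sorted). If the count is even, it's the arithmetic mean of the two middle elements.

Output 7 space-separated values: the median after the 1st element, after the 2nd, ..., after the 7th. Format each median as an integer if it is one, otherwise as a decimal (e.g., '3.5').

Step 1: insert 4 -> lo=[4] (size 1, max 4) hi=[] (size 0) -> median=4
Step 2: insert 36 -> lo=[4] (size 1, max 4) hi=[36] (size 1, min 36) -> median=20
Step 3: insert 21 -> lo=[4, 21] (size 2, max 21) hi=[36] (size 1, min 36) -> median=21
Step 4: insert 19 -> lo=[4, 19] (size 2, max 19) hi=[21, 36] (size 2, min 21) -> median=20
Step 5: insert 26 -> lo=[4, 19, 21] (size 3, max 21) hi=[26, 36] (size 2, min 26) -> median=21
Step 6: insert 24 -> lo=[4, 19, 21] (size 3, max 21) hi=[24, 26, 36] (size 3, min 24) -> median=22.5
Step 7: insert 39 -> lo=[4, 19, 21, 24] (size 4, max 24) hi=[26, 36, 39] (size 3, min 26) -> median=24

Answer: 4 20 21 20 21 22.5 24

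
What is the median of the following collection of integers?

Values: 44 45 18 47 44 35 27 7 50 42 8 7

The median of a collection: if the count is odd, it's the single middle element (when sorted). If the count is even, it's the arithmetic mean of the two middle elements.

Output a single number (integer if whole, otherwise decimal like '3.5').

Step 1: insert 44 -> lo=[44] (size 1, max 44) hi=[] (size 0) -> median=44
Step 2: insert 45 -> lo=[44] (size 1, max 44) hi=[45] (size 1, min 45) -> median=44.5
Step 3: insert 18 -> lo=[18, 44] (size 2, max 44) hi=[45] (size 1, min 45) -> median=44
Step 4: insert 47 -> lo=[18, 44] (size 2, max 44) hi=[45, 47] (size 2, min 45) -> median=44.5
Step 5: insert 44 -> lo=[18, 44, 44] (size 3, max 44) hi=[45, 47] (size 2, min 45) -> median=44
Step 6: insert 35 -> lo=[18, 35, 44] (size 3, max 44) hi=[44, 45, 47] (size 3, min 44) -> median=44
Step 7: insert 27 -> lo=[18, 27, 35, 44] (size 4, max 44) hi=[44, 45, 47] (size 3, min 44) -> median=44
Step 8: insert 7 -> lo=[7, 18, 27, 35] (size 4, max 35) hi=[44, 44, 45, 47] (size 4, min 44) -> median=39.5
Step 9: insert 50 -> lo=[7, 18, 27, 35, 44] (size 5, max 44) hi=[44, 45, 47, 50] (size 4, min 44) -> median=44
Step 10: insert 42 -> lo=[7, 18, 27, 35, 42] (size 5, max 42) hi=[44, 44, 45, 47, 50] (size 5, min 44) -> median=43
Step 11: insert 8 -> lo=[7, 8, 18, 27, 35, 42] (size 6, max 42) hi=[44, 44, 45, 47, 50] (size 5, min 44) -> median=42
Step 12: insert 7 -> lo=[7, 7, 8, 18, 27, 35] (size 6, max 35) hi=[42, 44, 44, 45, 47, 50] (size 6, min 42) -> median=38.5

Answer: 38.5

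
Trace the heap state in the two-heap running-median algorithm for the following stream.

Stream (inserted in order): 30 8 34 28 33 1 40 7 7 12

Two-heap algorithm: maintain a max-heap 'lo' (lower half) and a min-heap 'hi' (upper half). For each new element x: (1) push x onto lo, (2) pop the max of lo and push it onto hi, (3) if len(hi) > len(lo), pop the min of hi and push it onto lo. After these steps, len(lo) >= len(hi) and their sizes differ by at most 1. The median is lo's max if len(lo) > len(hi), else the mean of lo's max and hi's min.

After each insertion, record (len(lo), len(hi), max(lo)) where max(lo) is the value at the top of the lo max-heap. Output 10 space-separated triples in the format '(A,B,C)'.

Answer: (1,0,30) (1,1,8) (2,1,30) (2,2,28) (3,2,30) (3,3,28) (4,3,30) (4,4,28) (5,4,28) (5,5,12)

Derivation:
Step 1: insert 30 -> lo=[30] hi=[] -> (len(lo)=1, len(hi)=0, max(lo)=30)
Step 2: insert 8 -> lo=[8] hi=[30] -> (len(lo)=1, len(hi)=1, max(lo)=8)
Step 3: insert 34 -> lo=[8, 30] hi=[34] -> (len(lo)=2, len(hi)=1, max(lo)=30)
Step 4: insert 28 -> lo=[8, 28] hi=[30, 34] -> (len(lo)=2, len(hi)=2, max(lo)=28)
Step 5: insert 33 -> lo=[8, 28, 30] hi=[33, 34] -> (len(lo)=3, len(hi)=2, max(lo)=30)
Step 6: insert 1 -> lo=[1, 8, 28] hi=[30, 33, 34] -> (len(lo)=3, len(hi)=3, max(lo)=28)
Step 7: insert 40 -> lo=[1, 8, 28, 30] hi=[33, 34, 40] -> (len(lo)=4, len(hi)=3, max(lo)=30)
Step 8: insert 7 -> lo=[1, 7, 8, 28] hi=[30, 33, 34, 40] -> (len(lo)=4, len(hi)=4, max(lo)=28)
Step 9: insert 7 -> lo=[1, 7, 7, 8, 28] hi=[30, 33, 34, 40] -> (len(lo)=5, len(hi)=4, max(lo)=28)
Step 10: insert 12 -> lo=[1, 7, 7, 8, 12] hi=[28, 30, 33, 34, 40] -> (len(lo)=5, len(hi)=5, max(lo)=12)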